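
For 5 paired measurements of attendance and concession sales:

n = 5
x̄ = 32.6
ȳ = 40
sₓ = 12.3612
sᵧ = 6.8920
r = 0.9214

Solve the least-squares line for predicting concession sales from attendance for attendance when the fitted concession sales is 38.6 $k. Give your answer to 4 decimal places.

b = r · sᵧ/sₓ = 0.9214 · 6.892/12.3612 = 0.513728
a = ȳ − b·x̄ = 40 − 0.513728·32.6 = 23.252482
Set a + b·x = 38.6: x = (38.6 − 23.252482) / 0.513728 = 29.874820

29.8748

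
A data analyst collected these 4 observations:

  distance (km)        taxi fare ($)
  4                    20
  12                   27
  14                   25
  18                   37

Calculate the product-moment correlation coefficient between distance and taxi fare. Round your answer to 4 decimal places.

0.8886

n = 4, Σx = 48, Σy = 109, Σxy = 1420, Σx² = 680, Σy² = 3123
Sxx = Σx² − (Σx)²/n = 680 − 576 = 104
Sxy = Σxy − (Σx)(Σy)/n = 1420 − 1308 = 112
Syy = Σy² − (Σy)²/n = 3123 − 2970.25 = 152.75
r = Sxy/√(Sxx·Syy) = 112/√(15886) = 112/126.039676 = 0.888609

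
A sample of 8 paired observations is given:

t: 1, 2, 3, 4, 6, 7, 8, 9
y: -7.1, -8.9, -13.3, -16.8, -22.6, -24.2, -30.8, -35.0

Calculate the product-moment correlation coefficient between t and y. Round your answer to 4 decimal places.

-0.9923

n = 8, Σx = 40, Σy = -158.7, Σxy = -998.4, Σx² = 260, Σy² = 3858.79
Sxx = Σx² − (Σx)²/n = 260 − 200 = 60
Sxy = Σxy − (Σx)(Σy)/n = -998.4 − (-793.5) = -204.9
Syy = Σy² − (Σy)²/n = 3858.79 − 3148.21125 = 710.57875
r = Sxy/√(Sxx·Syy) = -204.9/√(42634.725) = -204.9/206.481779 = -0.992339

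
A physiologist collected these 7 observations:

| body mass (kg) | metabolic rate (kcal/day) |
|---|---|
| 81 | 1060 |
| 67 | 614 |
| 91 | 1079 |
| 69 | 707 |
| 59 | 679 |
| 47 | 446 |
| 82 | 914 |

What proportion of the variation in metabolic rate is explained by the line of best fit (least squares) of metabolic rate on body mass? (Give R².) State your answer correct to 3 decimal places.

n = 7, Σx = 496, Σy = 5499, Σxy = 409941, Σx² = 36506, Σy² = 4660039
Sxx = Σx² − (Σx)²/n = 36506 − 35145.142857 = 1360.857143
Sxy = Σxy − (Σx)(Σy)/n = 409941 − 389643.428571 = 20297.571429
Syy = Σy² − (Σy)²/n = 4660039 − 4319857.285714 = 340181.714286
R² = Sxy²/(Sxx·Syy) = (20297.571429)²/(1360.857143·340181.714286) = 0.889948

0.890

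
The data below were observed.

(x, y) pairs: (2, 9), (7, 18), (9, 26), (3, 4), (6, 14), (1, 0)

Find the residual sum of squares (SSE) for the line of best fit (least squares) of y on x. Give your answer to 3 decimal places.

40.257

n = 6, Σx = 28, Σy = 71, Σxy = 474, Σx² = 180, Σy² = 1293
Sxx = Σx² − (Σx)²/n = 180 − 130.666667 = 49.333333
Sxy = Σxy − (Σx)(Σy)/n = 474 − 331.333333 = 142.666667
Syy = Σy² − (Σy)²/n = 1293 − 840.166667 = 452.833333
b = Sxy/Sxx = 142.666667/49.333333 = 2.891892
SSE = Syy − b·Sxy = 452.833333 − 2.891892·142.666667 = 40.256757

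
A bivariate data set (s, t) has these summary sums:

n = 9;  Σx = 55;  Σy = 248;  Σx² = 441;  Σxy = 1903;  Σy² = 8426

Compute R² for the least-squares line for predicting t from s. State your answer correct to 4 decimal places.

Sxx = Σx² − (Σx)²/n = 441 − 336.111111 = 104.888889
Sxy = Σxy − (Σx)(Σy)/n = 1903 − 1515.555556 = 387.444444
Syy = Σy² − (Σy)²/n = 8426 − 6833.777778 = 1592.222222
R² = Sxy²/(Sxx·Syy) = (387.444444)²/(104.888889·1592.222222) = 0.898847

0.8988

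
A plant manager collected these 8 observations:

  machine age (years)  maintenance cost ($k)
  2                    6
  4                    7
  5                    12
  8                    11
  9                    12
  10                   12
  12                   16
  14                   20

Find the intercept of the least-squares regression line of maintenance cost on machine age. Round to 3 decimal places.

n = 8, Σx = 64, Σy = 96, Σxy = 888, Σx² = 630
Sxx = Σx² − (Σx)²/n = 630 − 512 = 118
Sxy = Σxy − (Σx)(Σy)/n = 888 − 768 = 120
b = Sxy/Sxx = 120/118 = 1.016949
a = ȳ − b·x̄ = 12 − 1.016949·8 = 3.864407

3.864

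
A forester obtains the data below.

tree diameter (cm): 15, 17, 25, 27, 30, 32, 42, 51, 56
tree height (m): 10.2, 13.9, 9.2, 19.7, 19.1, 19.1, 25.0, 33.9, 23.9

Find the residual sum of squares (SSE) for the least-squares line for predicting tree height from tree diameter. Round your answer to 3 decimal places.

135.143

n = 9, Σx = 295, Σy = 174, Σxy = 6452.7, Σx² = 11293, Σy² = 3845.02
Sxx = Σx² − (Σx)²/n = 11293 − 9669.444444 = 1623.555556
Sxy = Σxy − (Σx)(Σy)/n = 6452.7 − 5703.333333 = 749.366667
Syy = Σy² − (Σy)²/n = 3845.02 − 3364 = 481.02
b = Sxy/Sxx = 749.366667/1623.555556 = 0.461559
SSE = Syy − b·Sxy = 481.02 − 0.461559·749.366667 = 135.143076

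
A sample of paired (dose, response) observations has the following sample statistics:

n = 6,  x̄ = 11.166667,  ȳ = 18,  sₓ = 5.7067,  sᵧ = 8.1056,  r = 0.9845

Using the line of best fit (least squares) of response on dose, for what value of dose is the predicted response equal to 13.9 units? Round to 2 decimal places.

8.23

b = r · sᵧ/sₓ = 0.9845 · 8.1056/5.7067 = 1.398350
a = ȳ − b·x̄ = 18 − 1.398350·11.166667 = 2.385093
Set a + b·x = 13.9: x = (13.9 − 2.385093) / 1.398350 = 8.234640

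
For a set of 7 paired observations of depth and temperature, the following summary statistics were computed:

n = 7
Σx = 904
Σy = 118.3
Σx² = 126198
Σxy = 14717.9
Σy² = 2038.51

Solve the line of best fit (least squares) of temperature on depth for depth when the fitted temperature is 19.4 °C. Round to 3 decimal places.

86.920

Sxx = Σx² − (Σx)²/n = 126198 − 116745.142857 = 9452.857143
Sxy = Σxy − (Σx)(Σy)/n = 14717.9 − 15277.6 = -559.7
b = Sxy/Sxx = -559.7/9452.857143 = -0.059210
a = ȳ − b·x̄ = 16.9 − (-0.059210)·129.142857 = 24.546498
Set a + b·x = 19.4: x = (19.4 − 24.546498) / (-0.059210) = 86.919983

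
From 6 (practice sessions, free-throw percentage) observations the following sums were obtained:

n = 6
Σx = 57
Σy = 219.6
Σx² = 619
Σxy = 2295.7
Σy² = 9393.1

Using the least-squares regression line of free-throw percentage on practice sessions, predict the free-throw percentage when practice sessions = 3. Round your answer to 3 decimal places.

Sxx = Σx² − (Σx)²/n = 619 − 541.5 = 77.5
Sxy = Σxy − (Σx)(Σy)/n = 2295.7 − 2086.2 = 209.5
b = Sxy/Sxx = 209.5/77.5 = 2.703226
a = ȳ − b·x̄ = 36.6 − 2.703226·9.5 = 10.919355
ŷ(3) = a + b·3 = 10.919355 + 2.703226·3 = 19.029032

19.029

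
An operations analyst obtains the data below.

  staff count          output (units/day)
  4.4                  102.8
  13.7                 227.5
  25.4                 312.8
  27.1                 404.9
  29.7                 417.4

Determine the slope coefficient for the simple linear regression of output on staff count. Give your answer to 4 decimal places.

12.0165

n = 5, Σx = 100.3, Σy = 1465.4, Σxy = 34883.76, Σx² = 2468.71
Sxx = Σx² − (Σx)²/n = 2468.71 − 2012.018 = 456.692
Sxy = Σxy − (Σx)(Σy)/n = 34883.76 − 29395.924 = 5487.836
b = Sxy/Sxx = 5487.836/456.692 = 12.016493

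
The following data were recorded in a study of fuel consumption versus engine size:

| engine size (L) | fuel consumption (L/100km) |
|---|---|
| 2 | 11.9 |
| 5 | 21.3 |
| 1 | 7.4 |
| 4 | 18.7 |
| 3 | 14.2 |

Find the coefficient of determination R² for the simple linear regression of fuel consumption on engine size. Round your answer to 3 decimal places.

0.990

n = 5, Σx = 15, Σy = 73.5, Σxy = 255.1, Σx² = 55, Σy² = 1201.39
Sxx = Σx² − (Σx)²/n = 55 − 45 = 10
Sxy = Σxy − (Σx)(Σy)/n = 255.1 − 220.5 = 34.6
Syy = Σy² − (Σy)²/n = 1201.39 − 1080.45 = 120.94
R² = Sxy²/(Sxx·Syy) = (34.6)²/(10·120.94) = 0.989879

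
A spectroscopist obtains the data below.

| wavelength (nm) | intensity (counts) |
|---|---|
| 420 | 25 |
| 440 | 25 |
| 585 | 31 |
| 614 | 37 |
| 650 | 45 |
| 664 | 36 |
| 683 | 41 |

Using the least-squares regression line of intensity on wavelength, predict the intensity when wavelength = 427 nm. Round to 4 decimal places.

24.4535

n = 7, Σx = 4056, Σy = 240, Σxy = 143510, Σx² = 2419106
Sxx = Σx² − (Σx)²/n = 2419106 − 2350162.285714 = 68943.714286
Sxy = Σxy − (Σx)(Σy)/n = 143510 − 139062.857143 = 4447.142857
b = Sxy/Sxx = 4447.142857/68943.714286 = 0.064504
a = ȳ − b·x̄ = 34.285714 − 0.064504·579.428571 = -3.089725
ŷ(427) = a + b·427 = -3.089725 + 0.064504·427 = 24.453467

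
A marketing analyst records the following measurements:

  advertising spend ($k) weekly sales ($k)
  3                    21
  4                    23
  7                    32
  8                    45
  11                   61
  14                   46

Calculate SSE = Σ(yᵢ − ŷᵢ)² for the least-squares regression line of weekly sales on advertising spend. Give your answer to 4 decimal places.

364.8522

n = 6, Σx = 47, Σy = 228, Σxy = 2054, Σx² = 455, Σy² = 9856
Sxx = Σx² − (Σx)²/n = 455 − 368.166667 = 86.833333
Sxy = Σxy − (Σx)(Σy)/n = 2054 − 1786 = 268
Syy = Σy² − (Σy)²/n = 9856 − 8664 = 1192
b = Sxy/Sxx = 268/86.833333 = 3.086372
SSE = Syy − b·Sxy = 1192 − 3.086372·268 = 364.852207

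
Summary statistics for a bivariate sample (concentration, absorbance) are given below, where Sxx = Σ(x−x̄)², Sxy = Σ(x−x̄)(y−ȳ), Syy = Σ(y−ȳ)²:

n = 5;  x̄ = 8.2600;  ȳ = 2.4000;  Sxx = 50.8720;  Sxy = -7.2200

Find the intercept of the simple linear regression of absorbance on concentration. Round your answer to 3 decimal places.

b = Sxy/Sxx = -7.22/50.872 = -0.141925
a = ȳ − b·x̄ = 2.4 − (-0.141925)·8.26 = 3.572299

3.572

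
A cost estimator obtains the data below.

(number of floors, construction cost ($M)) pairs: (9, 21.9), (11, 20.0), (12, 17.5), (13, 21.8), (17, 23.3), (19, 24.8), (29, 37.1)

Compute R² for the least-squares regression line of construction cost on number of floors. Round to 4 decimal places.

n = 7, Σx = 110, Σy = 166.4, Σxy = 2853.7, Σx² = 2006, Σy² = 4195.44
Sxx = Σx² − (Σx)²/n = 2006 − 1728.571429 = 277.428571
Sxy = Σxy − (Σx)(Σy)/n = 2853.7 − 2614.857143 = 238.842857
Syy = Σy² − (Σy)²/n = 4195.44 − 3955.565714 = 239.874286
R² = Sxy²/(Sxx·Syy) = (238.842857)²/(277.428571·239.874286) = 0.857215

0.8572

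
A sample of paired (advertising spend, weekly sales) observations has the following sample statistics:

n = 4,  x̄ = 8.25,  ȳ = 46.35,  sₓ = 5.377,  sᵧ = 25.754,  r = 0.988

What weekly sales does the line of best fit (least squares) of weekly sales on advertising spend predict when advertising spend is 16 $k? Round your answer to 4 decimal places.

83.0244

b = r · sᵧ/sₓ = 0.988 · 25.754/5.377 = 4.732184
a = ȳ − b·x̄ = 46.35 − 4.732184·8.25 = 7.309484
ŷ(16) = a + b·16 = 7.309484 + 4.732184·16 = 83.024424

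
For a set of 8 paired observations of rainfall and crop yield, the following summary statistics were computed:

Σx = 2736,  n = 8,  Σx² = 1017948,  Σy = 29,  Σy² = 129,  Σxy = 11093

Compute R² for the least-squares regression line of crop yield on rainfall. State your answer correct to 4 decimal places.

0.7032

Sxx = Σx² − (Σx)²/n = 1017948 − 935712 = 82236
Sxy = Σxy − (Σx)(Σy)/n = 11093 − 9918 = 1175
Syy = Σy² − (Σy)²/n = 129 − 105.125 = 23.875
R² = Sxy²/(Sxx·Syy) = (1175)²/(82236·23.875) = 0.703186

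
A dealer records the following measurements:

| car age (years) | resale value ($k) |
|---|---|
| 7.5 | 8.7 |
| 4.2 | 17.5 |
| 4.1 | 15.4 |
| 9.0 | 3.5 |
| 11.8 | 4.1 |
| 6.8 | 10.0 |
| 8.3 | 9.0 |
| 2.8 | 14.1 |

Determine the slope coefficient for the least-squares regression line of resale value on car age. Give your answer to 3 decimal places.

n = 8, Σx = 54.5, Σy = 82.3, Σxy = 463.95, Σx² = 433.91
Sxx = Σx² − (Σx)²/n = 433.91 − 371.28125 = 62.62875
Sxy = Σxy − (Σx)(Σy)/n = 463.95 − 560.66875 = -96.71875
b = Sxy/Sxx = -96.71875/62.62875 = -1.544319

-1.544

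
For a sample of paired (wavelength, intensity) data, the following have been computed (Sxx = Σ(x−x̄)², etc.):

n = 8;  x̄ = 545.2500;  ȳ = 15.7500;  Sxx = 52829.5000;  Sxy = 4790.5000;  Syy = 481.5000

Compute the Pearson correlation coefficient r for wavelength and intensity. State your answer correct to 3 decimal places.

r = Sxy/√(Sxx·Syy) = 4790.5/√(25437404.25) = 4790.5/5043.550758 = 0.949827

0.950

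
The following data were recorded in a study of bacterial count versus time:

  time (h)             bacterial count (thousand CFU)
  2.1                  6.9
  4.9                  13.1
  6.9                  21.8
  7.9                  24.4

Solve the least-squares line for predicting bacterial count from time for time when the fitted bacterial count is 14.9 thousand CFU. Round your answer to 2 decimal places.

n = 4, Σx = 21.8, Σy = 66.2, Σxy = 421.86, Σx² = 138.44
Sxx = Σx² − (Σx)²/n = 138.44 − 118.81 = 19.63
Sxy = Σxy − (Σx)(Σy)/n = 421.86 − 360.79 = 61.07
b = Sxy/Sxx = 61.07/19.63 = 3.111055
a = ȳ − b·x̄ = 16.55 − 3.111055·5.45 = -0.405247
Set a + b·x = 14.9: x = (14.9 − (-0.405247)) / 3.111055 = 4.919633

4.92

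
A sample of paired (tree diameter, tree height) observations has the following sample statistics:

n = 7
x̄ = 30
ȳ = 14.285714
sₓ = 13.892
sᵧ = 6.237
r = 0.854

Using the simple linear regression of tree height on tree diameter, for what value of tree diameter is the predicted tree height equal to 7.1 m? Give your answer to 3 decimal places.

11.259

b = r · sᵧ/sₓ = 0.854 · 6.237/13.892 = 0.383415
a = ȳ − b·x̄ = 14.285714 − 0.383415·30 = 2.783271
Set a + b·x = 7.1: x = (7.1 − 2.783271) / 0.383415 = 11.258641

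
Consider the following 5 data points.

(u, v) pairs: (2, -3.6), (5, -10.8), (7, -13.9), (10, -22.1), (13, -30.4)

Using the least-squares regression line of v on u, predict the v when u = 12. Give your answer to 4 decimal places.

n = 5, Σx = 37, Σy = -80.8, Σxy = -774.7, Σx² = 347
Sxx = Σx² − (Σx)²/n = 347 − 273.8 = 73.2
Sxy = Σxy − (Σx)(Σy)/n = -774.7 − (-597.92) = -176.78
b = Sxy/Sxx = -176.78/73.2 = -2.415027
a = ȳ − b·x̄ = -16.16 − (-2.415027)·7.4 = 1.711202
ŷ(12) = a + b·12 = 1.711202 + (-2.415027)·12 = -27.269126

-27.2691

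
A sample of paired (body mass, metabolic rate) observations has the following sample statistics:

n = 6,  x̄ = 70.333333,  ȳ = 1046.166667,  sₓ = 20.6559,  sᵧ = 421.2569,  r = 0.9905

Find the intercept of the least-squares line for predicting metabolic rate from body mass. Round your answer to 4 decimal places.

b = r · sᵧ/sₓ = 0.9905 · 421.2569/20.6559 = 20.200280
a = ȳ − b·x̄ = 1046.166667 − 20.200280·70.333333 = -374.586339

-374.5863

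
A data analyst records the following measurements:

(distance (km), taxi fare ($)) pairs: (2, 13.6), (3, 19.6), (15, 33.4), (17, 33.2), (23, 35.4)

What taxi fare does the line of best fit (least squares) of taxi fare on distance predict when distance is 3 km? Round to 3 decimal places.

17.847

n = 5, Σx = 60, Σy = 135.2, Σxy = 1965.6, Σx² = 1056
Sxx = Σx² − (Σx)²/n = 1056 − 720 = 336
Sxy = Σxy − (Σx)(Σy)/n = 1965.6 − 1622.4 = 343.2
b = Sxy/Sxx = 343.2/336 = 1.021429
a = ȳ − b·x̄ = 27.04 − 1.021429·12 = 14.782857
ŷ(3) = a + b·3 = 14.782857 + 1.021429·3 = 17.847143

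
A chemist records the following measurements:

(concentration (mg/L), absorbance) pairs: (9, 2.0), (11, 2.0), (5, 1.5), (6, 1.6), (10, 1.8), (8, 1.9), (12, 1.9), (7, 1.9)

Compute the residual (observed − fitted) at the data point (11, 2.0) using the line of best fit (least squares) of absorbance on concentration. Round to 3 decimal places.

n = 8, Σx = 68, Σy = 14.6, Σxy = 126.4, Σx² = 620
Sxx = Σx² − (Σx)²/n = 620 − 578 = 42
Sxy = Σxy − (Σx)(Σy)/n = 126.4 − 124.1 = 2.3
b = Sxy/Sxx = 2.3/42 = 0.054762
a = ȳ − b·x̄ = 1.825 − 0.054762·8.5 = 1.359524
ŷ(11) = 1.359524 + 0.054762·11 = 1.961905
residual = y − ŷ = 2.0 − 1.961905 = 0.038095

0.038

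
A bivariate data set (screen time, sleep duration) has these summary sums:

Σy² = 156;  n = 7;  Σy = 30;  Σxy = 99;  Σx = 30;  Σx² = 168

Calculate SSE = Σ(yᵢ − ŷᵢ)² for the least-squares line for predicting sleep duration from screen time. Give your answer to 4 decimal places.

Sxx = Σx² − (Σx)²/n = 168 − 128.571429 = 39.428571
Sxy = Σxy − (Σx)(Σy)/n = 99 − 128.571429 = -29.571429
Syy = Σy² − (Σy)²/n = 156 − 128.571429 = 27.428571
b = Sxy/Sxx = -29.571429/39.428571 = -0.75
SSE = Syy − b·Sxy = 27.428571 − (-0.75)·(-29.571429) = 5.25

5.2500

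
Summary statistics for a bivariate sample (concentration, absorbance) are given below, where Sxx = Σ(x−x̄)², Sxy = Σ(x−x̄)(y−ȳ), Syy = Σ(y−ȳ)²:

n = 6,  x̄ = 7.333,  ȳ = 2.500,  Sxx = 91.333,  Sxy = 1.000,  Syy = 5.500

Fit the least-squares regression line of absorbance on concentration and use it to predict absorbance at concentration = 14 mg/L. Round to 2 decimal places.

b = Sxy/Sxx = 1/91.333 = 0.010949
a = ȳ − b·x̄ = 2.5 − 0.010949·7.333 = 2.419711
ŷ(14) = a + b·14 = 2.419711 + 0.010949·14 = 2.572997

2.57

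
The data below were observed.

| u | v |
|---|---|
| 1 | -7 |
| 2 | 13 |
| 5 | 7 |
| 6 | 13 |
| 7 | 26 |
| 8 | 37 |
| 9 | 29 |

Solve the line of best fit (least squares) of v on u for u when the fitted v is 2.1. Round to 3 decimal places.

n = 7, Σx = 38, Σy = 118, Σxy = 871, Σx² = 260
Sxx = Σx² − (Σx)²/n = 260 − 206.285714 = 53.714286
Sxy = Σxy − (Σx)(Σy)/n = 871 − 640.571429 = 230.428571
b = Sxy/Sxx = 230.428571/53.714286 = 4.289894
a = ȳ − b·x̄ = 16.857143 − 4.289894·5.428571 = -6.430851
Set a + b·x = 2.1: x = (2.1 − (-6.430851)) / 4.289894 = 1.988593

1.989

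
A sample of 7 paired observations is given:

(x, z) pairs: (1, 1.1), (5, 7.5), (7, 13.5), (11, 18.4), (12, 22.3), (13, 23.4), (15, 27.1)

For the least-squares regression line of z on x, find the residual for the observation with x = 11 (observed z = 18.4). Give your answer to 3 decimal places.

-1.253

n = 7, Σx = 64, Σy = 113.3, Σxy = 1313.8, Σx² = 734
Sxx = Σx² − (Σx)²/n = 734 − 585.142857 = 148.857143
Sxy = Σxy − (Σx)(Σy)/n = 1313.8 − 1035.885714 = 277.914286
b = Sxy/Sxx = 277.914286/148.857143 = 1.866987
a = ȳ − b·x̄ = 16.185714 − 1.866987·9.142857 = -0.883877
ŷ(11) = -0.883877 + 1.866987·11 = 19.652975
residual = y − ŷ = 18.4 − 19.652975 = -1.252975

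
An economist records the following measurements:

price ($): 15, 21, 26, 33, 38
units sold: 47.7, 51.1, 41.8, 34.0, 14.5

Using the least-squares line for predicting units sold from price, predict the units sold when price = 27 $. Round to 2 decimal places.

37.25

n = 5, Σx = 133, Σy = 189.1, Σxy = 4548.4, Σx² = 3875
Sxx = Σx² − (Σx)²/n = 3875 − 3537.8 = 337.2
Sxy = Σxy − (Σx)(Σy)/n = 4548.4 − 5030.06 = -481.66
b = Sxy/Sxx = -481.66/337.2 = -1.428410
a = ȳ − b·x̄ = 37.82 − (-1.428410)·26.6 = 75.815718
ŷ(27) = a + b·27 = 75.815718 + (-1.428410)·27 = 37.248636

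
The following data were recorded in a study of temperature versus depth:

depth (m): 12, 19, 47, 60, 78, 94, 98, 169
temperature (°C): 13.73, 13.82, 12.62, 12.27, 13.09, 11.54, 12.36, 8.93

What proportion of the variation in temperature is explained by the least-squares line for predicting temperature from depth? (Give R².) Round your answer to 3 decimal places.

0.864

n = 8, Σx = 577, Σy = 98.36, Σxy = 6582.91, Σx² = 59399, Σy² = 1226.3568
Sxx = Σx² − (Σx)²/n = 59399 − 41616.125 = 17782.875
Sxy = Σxy − (Σx)(Σy)/n = 6582.91 − 7094.215 = -511.305
Syy = Σy² − (Σy)²/n = 1226.3568 − 1209.3362 = 17.0206
R² = Sxy²/(Sxx·Syy) = (-511.305)²/(17782.875·17.0206) = 0.863740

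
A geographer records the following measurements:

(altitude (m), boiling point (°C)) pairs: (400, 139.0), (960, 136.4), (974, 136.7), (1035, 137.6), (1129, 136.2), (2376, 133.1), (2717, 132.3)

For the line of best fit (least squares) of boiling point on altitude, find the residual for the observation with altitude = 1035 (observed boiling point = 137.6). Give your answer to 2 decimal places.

n = 7, Σx = 9591, Σy = 951.3, Σxy = 1291580.3, Σx² = 17403607
Sxx = Σx² − (Σx)²/n = 17403607 − 13141040.142857 = 4262566.857143
Sxy = Σxy − (Σx)(Σy)/n = 1291580.3 − 1303416.9 = -11836.6
b = Sxy/Sxx = -11836.6/4262566.857143 = -0.002777
a = ȳ − b·x̄ = 135.9 − (-0.002777)·1370.142857 = 139.704711
ŷ(1035) = 139.704711 + (-0.002777)·1035 = 136.830649
residual = y − ŷ = 137.6 − 136.830649 = 0.769351

0.77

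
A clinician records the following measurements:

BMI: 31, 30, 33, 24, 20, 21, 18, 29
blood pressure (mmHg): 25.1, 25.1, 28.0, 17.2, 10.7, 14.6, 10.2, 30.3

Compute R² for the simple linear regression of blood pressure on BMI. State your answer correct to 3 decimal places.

0.896

n = 8, Σx = 206, Σy = 161.2, Σxy = 4450.8, Σx² = 5532, Σy² = 3689.64
Sxx = Σx² − (Σx)²/n = 5532 − 5304.5 = 227.5
Sxy = Σxy − (Σx)(Σy)/n = 4450.8 − 4150.9 = 299.9
Syy = Σy² − (Σy)²/n = 3689.64 − 3248.18 = 441.46
R² = Sxy²/(Sxx·Syy) = (299.9)²/(227.5·441.46) = 0.895530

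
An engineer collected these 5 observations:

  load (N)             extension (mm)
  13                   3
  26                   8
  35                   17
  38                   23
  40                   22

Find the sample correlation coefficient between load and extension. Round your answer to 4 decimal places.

n = 5, Σx = 152, Σy = 73, Σxy = 2596, Σx² = 5114, Σy² = 1375
Sxx = Σx² − (Σx)²/n = 5114 − 4620.8 = 493.2
Sxy = Σxy − (Σx)(Σy)/n = 2596 − 2219.2 = 376.8
Syy = Σy² − (Σy)²/n = 1375 − 1065.8 = 309.2
r = Sxy/√(Sxx·Syy) = 376.8/√(152497.44) = 376.8/390.509206 = 0.964894

0.9649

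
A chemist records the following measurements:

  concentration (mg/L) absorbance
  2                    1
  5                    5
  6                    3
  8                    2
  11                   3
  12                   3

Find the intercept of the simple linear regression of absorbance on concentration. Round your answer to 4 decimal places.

n = 6, Σx = 44, Σy = 17, Σxy = 130, Σx² = 394
Sxx = Σx² − (Σx)²/n = 394 − 322.666667 = 71.333333
Sxy = Σxy − (Σx)(Σy)/n = 130 − 124.666667 = 5.333333
b = Sxy/Sxx = 5.333333/71.333333 = 0.074766
a = ȳ − b·x̄ = 2.833333 − 0.074766·7.333333 = 2.285047

2.2850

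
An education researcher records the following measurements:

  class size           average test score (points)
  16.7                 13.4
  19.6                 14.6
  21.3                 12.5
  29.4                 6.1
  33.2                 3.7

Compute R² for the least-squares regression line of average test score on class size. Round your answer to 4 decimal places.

n = 5, Σx = 120.2, Σy = 50.3, Σxy = 1078.37, Σx² = 3083.34, Σy² = 599.87
Sxx = Σx² − (Σx)²/n = 3083.34 − 2889.608 = 193.732
Sxy = Σxy − (Σx)(Σy)/n = 1078.37 − 1209.212 = -130.842
Syy = Σy² − (Σy)²/n = 599.87 − 506.018 = 93.852
R² = Sxy²/(Sxx·Syy) = (-130.842)²/(193.732·93.852) = 0.941563

0.9416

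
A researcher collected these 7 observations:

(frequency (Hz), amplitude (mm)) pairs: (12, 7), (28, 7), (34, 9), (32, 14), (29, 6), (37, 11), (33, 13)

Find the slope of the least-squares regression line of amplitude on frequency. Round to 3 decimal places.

n = 7, Σx = 205, Σy = 67, Σxy = 2044, Σx² = 6407
Sxx = Σx² − (Σx)²/n = 6407 − 6003.571429 = 403.428571
Sxy = Σxy − (Σx)(Σy)/n = 2044 − 1962.142857 = 81.857143
b = Sxy/Sxx = 81.857143/403.428571 = 0.202904

0.203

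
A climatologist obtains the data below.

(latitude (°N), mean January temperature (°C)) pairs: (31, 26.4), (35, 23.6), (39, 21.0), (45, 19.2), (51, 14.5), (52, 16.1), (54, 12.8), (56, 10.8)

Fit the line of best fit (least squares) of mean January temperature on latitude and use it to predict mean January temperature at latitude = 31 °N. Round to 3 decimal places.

26.241

n = 8, Σx = 363, Σy = 144.4, Σxy = 6200.1, Σx² = 17089
Sxx = Σx² − (Σx)²/n = 17089 − 16471.125 = 617.875
Sxy = Σxy − (Σx)(Σy)/n = 6200.1 − 6552.15 = -352.05
b = Sxy/Sxx = -352.05/617.875 = -0.569775
a = ȳ − b·x̄ = 18.05 − (-0.569775)·45.375 = 43.903561
ŷ(31) = a + b·31 = 43.903561 + (-0.569775)·31 = 26.240522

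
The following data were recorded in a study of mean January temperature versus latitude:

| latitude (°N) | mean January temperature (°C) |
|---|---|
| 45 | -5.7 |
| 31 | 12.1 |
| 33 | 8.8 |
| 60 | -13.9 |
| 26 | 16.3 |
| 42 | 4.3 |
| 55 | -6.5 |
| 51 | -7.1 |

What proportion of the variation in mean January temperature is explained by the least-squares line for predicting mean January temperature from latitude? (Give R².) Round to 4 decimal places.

n = 8, Σx = 343, Σy = 8.3, Σxy = -540.2, Σx² = 15741, Σy² = 826.39
Sxx = Σx² − (Σx)²/n = 15741 − 14706.125 = 1034.875
Sxy = Σxy − (Σx)(Σy)/n = -540.2 − 355.8625 = -896.0625
Syy = Σy² − (Σy)²/n = 826.39 − 8.61125 = 817.77875
R² = Sxy²/(Sxx·Syy) = (-896.0625)²/(1034.875·817.77875) = 0.948752

0.9488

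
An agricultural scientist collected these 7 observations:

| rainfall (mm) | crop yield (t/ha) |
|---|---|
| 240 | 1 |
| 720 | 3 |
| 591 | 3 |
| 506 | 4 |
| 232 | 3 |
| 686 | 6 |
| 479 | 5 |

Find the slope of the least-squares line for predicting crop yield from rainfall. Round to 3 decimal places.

n = 7, Σx = 3454, Σy = 25, Σxy = 13404, Σx² = 1935178
Sxx = Σx² − (Σx)²/n = 1935178 − 1704302.285714 = 230875.714286
Sxy = Σxy − (Σx)(Σy)/n = 13404 − 12335.714286 = 1068.285714
b = Sxy/Sxx = 1068.285714/230875.714286 = 0.004627

0.005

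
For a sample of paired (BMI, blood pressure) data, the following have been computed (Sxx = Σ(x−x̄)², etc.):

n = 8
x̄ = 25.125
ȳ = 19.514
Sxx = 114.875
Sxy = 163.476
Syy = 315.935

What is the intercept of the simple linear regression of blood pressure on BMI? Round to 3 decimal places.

-16.241

b = Sxy/Sxx = 163.476/114.875 = 1.423077
a = ȳ − b·x̄ = 19.514 − 1.423077·25.125 = -16.240816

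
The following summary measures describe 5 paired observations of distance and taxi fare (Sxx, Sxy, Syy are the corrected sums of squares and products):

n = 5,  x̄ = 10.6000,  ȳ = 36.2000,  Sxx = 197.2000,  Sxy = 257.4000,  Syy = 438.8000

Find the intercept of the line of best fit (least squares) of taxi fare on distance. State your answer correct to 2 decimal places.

22.36

b = Sxy/Sxx = 257.4/197.2 = 1.305274
a = ȳ − b·x̄ = 36.2 − 1.305274·10.6 = 22.364097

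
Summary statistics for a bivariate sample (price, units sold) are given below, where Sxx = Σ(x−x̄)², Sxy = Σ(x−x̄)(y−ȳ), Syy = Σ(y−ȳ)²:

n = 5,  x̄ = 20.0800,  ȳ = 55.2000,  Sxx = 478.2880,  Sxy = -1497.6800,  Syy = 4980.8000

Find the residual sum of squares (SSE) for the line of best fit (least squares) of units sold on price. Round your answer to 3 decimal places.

b = Sxy/Sxx = -1497.68/478.288 = -3.131335
SSE = Syy − b·Sxy = 4980.8 − (-3.131335)·(-1497.68) = 291.062055

291.062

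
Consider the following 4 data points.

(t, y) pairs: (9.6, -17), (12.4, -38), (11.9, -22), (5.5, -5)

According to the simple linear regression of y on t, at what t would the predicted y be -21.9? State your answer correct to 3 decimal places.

n = 4, Σx = 39.4, Σy = -82, Σxy = -923.7, Σx² = 417.78
Sxx = Σx² − (Σx)²/n = 417.78 − 388.09 = 29.69
Sxy = Σxy − (Σx)(Σy)/n = -923.7 − (-807.7) = -116
b = Sxy/Sxx = -116/29.69 = -3.907039
a = ȳ − b·x̄ = -20.5 − (-3.907039)·9.85 = 17.984338
Set a + b·x = -21.9: x = (-21.9 − 17.984338) / (-3.907039) = 10.208328

10.208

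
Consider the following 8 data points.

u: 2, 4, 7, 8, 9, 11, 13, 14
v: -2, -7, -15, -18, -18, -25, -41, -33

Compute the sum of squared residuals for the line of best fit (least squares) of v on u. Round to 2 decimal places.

89.71

n = 8, Σx = 68, Σy = -159, Σxy = -1713, Σx² = 700, Σy² = 4321
Sxx = Σx² − (Σx)²/n = 700 − 578 = 122
Sxy = Σxy − (Σx)(Σy)/n = -1713 − (-1351.5) = -361.5
Syy = Σy² − (Σy)²/n = 4321 − 3160.125 = 1160.875
b = Sxy/Sxx = -361.5/122 = -2.963115
SSE = Syy − b·Sxy = 1160.875 − (-2.963115)·(-361.5) = 89.709016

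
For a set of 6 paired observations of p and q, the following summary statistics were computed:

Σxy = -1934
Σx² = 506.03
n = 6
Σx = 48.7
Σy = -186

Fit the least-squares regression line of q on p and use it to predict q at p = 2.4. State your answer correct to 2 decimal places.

-9.10

Sxx = Σx² − (Σx)²/n = 506.03 − 395.281667 = 110.748333
Sxy = Σxy − (Σx)(Σy)/n = -1934 − (-1509.7) = -424.3
b = Sxy/Sxx = -424.3/110.748333 = -3.831209
a = ȳ − b·x̄ = -31 − (-3.831209)·8.116667 = 0.096646
ŷ(2.4) = a + b·2.4 = 0.096646 + (-3.831209)·2.4 = -9.098256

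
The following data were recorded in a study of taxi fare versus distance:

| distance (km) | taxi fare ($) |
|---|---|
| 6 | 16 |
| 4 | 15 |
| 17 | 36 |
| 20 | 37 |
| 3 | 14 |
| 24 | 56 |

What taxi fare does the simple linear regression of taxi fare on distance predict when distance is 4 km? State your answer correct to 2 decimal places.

n = 6, Σx = 74, Σy = 174, Σxy = 2894, Σx² = 1326
Sxx = Σx² − (Σx)²/n = 1326 − 912.666667 = 413.333333
Sxy = Σxy − (Σx)(Σy)/n = 2894 − 2146 = 748
b = Sxy/Sxx = 748/413.333333 = 1.809677
a = ȳ − b·x̄ = 29 − 1.809677·12.333333 = 6.680645
ŷ(4) = a + b·4 = 6.680645 + 1.809677·4 = 13.919355

13.92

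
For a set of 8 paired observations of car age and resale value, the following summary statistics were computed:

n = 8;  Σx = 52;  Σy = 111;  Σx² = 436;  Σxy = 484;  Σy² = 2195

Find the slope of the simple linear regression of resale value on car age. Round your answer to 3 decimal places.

-2.423

Sxx = Σx² − (Σx)²/n = 436 − 338 = 98
Sxy = Σxy − (Σx)(Σy)/n = 484 − 721.5 = -237.5
b = Sxy/Sxx = -237.5/98 = -2.423469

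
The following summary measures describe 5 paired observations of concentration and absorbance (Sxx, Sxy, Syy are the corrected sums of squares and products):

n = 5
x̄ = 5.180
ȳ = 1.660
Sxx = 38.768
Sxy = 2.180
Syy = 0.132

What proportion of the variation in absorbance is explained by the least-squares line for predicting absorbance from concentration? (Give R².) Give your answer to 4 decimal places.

0.9287

R² = Sxy²/(Sxx·Syy) = (2.18)²/(38.768·0.132) = 0.928679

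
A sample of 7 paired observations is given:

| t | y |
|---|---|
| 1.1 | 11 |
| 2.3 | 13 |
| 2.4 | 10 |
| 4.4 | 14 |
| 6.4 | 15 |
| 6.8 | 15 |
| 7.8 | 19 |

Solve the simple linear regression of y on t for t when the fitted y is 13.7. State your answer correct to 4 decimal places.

n = 7, Σx = 31.2, Σy = 97, Σxy = 473.8, Σx² = 179.66
Sxx = Σx² − (Σx)²/n = 179.66 − 139.062857 = 40.597143
Sxy = Σxy − (Σx)(Σy)/n = 473.8 − 432.342857 = 41.457143
b = Sxy/Sxx = 41.457143/40.597143 = 1.021184
a = ȳ − b·x̄ = 13.857143 − 1.021184·4.457143 = 9.305581
Set a + b·x = 13.7: x = (13.7 − 9.305581) / 1.021184 = 4.303260

4.3033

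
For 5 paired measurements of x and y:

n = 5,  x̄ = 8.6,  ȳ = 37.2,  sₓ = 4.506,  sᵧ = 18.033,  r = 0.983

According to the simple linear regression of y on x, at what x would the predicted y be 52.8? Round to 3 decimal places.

12.565

b = r · sᵧ/sₓ = 0.983 · 18.033/4.506 = 3.933963
a = ȳ − b·x̄ = 37.2 − 3.933963·8.6 = 3.367915
Set a + b·x = 52.8: x = (52.8 − 3.367915) / 3.933963 = 12.565466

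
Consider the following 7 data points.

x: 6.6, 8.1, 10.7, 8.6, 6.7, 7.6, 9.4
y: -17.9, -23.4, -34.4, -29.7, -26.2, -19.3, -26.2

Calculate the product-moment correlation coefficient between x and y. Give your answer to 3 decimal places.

-0.785

n = 7, Σx = 57.7, Σy = -177.1, Σxy = -1499.68, Σx² = 488.63, Σy² = 4678.79
Sxx = Σx² − (Σx)²/n = 488.63 − 475.612857 = 13.017143
Sxy = Σxy − (Σx)(Σy)/n = -1499.68 − (-1459.81) = -39.87
Syy = Σy² − (Σy)²/n = 4678.79 − 4480.63 = 198.16
r = Sxy/√(Sxx·Syy) = -39.87/√(2579.477029) = -39.87/50.788552 = -0.785019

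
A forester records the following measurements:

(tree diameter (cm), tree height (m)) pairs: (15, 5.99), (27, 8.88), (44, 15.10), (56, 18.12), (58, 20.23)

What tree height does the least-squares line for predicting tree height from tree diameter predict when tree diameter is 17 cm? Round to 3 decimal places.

6.230

n = 5, Σx = 200, Σy = 68.32, Σxy = 3182.07, Σx² = 9390
Sxx = Σx² − (Σx)²/n = 9390 − 8000 = 1390
Sxy = Σxy − (Σx)(Σy)/n = 3182.07 − 2732.8 = 449.27
b = Sxy/Sxx = 449.27/1390 = 0.323216
a = ȳ − b·x̄ = 13.664 − 0.323216·40 = 0.735367
ŷ(17) = a + b·17 = 0.735367 + 0.323216·17 = 6.230036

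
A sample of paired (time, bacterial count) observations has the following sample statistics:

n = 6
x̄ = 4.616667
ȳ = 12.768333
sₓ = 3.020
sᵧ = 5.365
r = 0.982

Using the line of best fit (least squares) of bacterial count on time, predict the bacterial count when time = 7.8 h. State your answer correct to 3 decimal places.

18.322

b = r · sᵧ/sₓ = 0.982 · 5.365/3.02 = 1.744513
a = ȳ − b·x̄ = 12.768333 − 1.744513·4.616667 = 4.714496
ŷ(7.8) = a + b·7.8 = 4.714496 + 1.744513·7.8 = 18.321700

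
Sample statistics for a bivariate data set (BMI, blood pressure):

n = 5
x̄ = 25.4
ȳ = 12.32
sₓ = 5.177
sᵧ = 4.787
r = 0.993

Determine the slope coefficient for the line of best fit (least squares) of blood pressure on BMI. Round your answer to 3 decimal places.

b = r · sᵧ/sₓ = 0.993 · 4.787/5.177 = 0.918194

0.918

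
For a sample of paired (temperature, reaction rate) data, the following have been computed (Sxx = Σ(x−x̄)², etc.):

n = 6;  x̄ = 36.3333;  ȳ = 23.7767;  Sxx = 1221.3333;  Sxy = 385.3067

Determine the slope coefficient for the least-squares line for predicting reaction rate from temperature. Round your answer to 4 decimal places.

0.3155

b = Sxy/Sxx = 385.3067/1221.3333 = 0.315480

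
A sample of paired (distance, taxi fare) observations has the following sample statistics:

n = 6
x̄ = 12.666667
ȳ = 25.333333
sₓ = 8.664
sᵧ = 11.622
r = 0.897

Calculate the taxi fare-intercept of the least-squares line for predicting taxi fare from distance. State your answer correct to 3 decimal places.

b = r · sᵧ/sₓ = 0.897 · 11.622/8.664 = 1.203247
a = ȳ − b·x̄ = 25.333333 − 1.203247·12.666667 = 10.092201

10.092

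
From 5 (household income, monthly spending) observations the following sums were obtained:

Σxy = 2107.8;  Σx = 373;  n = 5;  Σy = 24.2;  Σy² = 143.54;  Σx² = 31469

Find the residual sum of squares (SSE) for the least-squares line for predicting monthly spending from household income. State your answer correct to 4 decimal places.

1.2983

Sxx = Σx² − (Σx)²/n = 31469 − 27825.8 = 3643.2
Sxy = Σxy − (Σx)(Σy)/n = 2107.8 − 1805.32 = 302.48
Syy = Σy² − (Σy)²/n = 143.54 − 117.128 = 26.412
b = Sxy/Sxx = 302.48/3643.2 = 0.083026
SSE = Syy − b·Sxy = 26.412 − 0.083026·302.48 = 1.298322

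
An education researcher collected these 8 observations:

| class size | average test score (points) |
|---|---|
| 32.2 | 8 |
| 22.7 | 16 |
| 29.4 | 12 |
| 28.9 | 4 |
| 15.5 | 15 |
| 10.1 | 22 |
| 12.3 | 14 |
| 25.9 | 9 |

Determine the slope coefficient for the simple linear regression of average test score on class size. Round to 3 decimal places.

n = 8, Σx = 177, Σy = 100, Σxy = 1949.2, Σx² = 4416.06
Sxx = Σx² − (Σx)²/n = 4416.06 − 3916.125 = 499.935
Sxy = Σxy − (Σx)(Σy)/n = 1949.2 − 2212.5 = -263.3
b = Sxy/Sxx = -263.3/499.935 = -0.526668

-0.527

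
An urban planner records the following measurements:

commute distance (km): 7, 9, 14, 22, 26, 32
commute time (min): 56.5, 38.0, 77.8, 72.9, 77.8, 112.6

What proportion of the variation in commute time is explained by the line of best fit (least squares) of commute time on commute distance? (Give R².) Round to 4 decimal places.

n = 6, Σx = 110, Σy = 435.6, Σxy = 9056.5, Σx² = 2510, Σy² = 34735.1
Sxx = Σx² − (Σx)²/n = 2510 − 2016.666667 = 493.333333
Sxy = Σxy − (Σx)(Σy)/n = 9056.5 − 7986 = 1070.5
Syy = Σy² − (Σy)²/n = 34735.1 − 31624.56 = 3110.54
R² = Sxy²/(Sxx·Syy) = (1070.5)²/(493.333333·3110.54) = 0.746788

0.7468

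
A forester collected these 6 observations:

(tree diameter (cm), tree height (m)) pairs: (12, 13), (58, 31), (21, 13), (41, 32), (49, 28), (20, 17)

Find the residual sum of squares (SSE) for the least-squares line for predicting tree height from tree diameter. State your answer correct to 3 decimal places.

n = 6, Σx = 201, Σy = 134, Σxy = 5251, Σx² = 8431, Σy² = 3396
Sxx = Σx² − (Σx)²/n = 8431 − 6733.5 = 1697.5
Sxy = Σxy − (Σx)(Σy)/n = 5251 − 4489 = 762
Syy = Σy² − (Σy)²/n = 3396 − 2992.666667 = 403.333333
b = Sxy/Sxx = 762/1697.5 = 0.448895
SSE = Syy − b·Sxy = 403.333333 − 0.448895·762 = 61.275012

61.275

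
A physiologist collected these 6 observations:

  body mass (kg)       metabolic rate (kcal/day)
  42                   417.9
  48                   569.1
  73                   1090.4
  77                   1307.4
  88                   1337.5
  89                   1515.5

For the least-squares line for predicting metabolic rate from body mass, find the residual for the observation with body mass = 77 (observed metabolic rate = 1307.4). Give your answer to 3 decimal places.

n = 6, Σx = 417, Σy = 6237.8, Σxy = 477717.1, Σx² = 30991
Sxx = Σx² − (Σx)²/n = 30991 − 28981.5 = 2009.5
Sxy = Σxy − (Σx)(Σy)/n = 477717.1 − 433527.1 = 44190
b = Sxy/Sxx = 44190/2009.5 = 21.990545
a = ȳ − b·x̄ = 1039.633333 − 21.990545·69.5 = -488.709538
ŷ(77) = -488.709538 + 21.990545·77 = 1204.562420
residual = y − ŷ = 1307.4 − 1204.562420 = 102.837580

102.838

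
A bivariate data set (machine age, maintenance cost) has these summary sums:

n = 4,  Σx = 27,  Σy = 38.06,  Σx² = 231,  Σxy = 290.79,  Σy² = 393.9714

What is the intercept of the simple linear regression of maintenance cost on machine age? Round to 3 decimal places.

Sxx = Σx² − (Σx)²/n = 231 − 182.25 = 48.75
Sxy = Σxy − (Σx)(Σy)/n = 290.79 − 256.905 = 33.885
b = Sxy/Sxx = 33.885/48.75 = 0.695077
a = ȳ − b·x̄ = 9.515 − 0.695077·6.75 = 4.823231

4.823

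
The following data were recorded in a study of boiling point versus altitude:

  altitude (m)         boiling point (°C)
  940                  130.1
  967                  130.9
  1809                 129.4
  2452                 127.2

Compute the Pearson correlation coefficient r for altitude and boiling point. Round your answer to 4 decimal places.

n = 4, Σx = 6168, Σy = 517.6, Σxy = 794853.3, Σx² = 11103474, Σy² = 66985.02
Sxx = Σx² − (Σx)²/n = 11103474 − 9511056 = 1592418
Sxy = Σxy − (Σx)(Σy)/n = 794853.3 − 798139.2 = -3285.9
Syy = Σy² − (Σy)²/n = 66985.02 − 66977.44 = 7.58
r = Sxy/√(Sxx·Syy) = -3285.9/√(12070528.44) = -3285.9/3474.266605 = -0.945782

-0.9458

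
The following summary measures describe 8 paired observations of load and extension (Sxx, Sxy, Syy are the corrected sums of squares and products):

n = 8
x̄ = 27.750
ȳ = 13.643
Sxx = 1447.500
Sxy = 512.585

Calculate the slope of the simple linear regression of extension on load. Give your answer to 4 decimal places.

b = Sxy/Sxx = 512.585/1447.5 = 0.354117

0.3541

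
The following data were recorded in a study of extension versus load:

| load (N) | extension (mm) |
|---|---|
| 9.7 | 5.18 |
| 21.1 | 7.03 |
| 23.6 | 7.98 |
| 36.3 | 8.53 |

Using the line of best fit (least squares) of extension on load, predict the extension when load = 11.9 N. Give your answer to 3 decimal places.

5.813

n = 4, Σx = 90.7, Σy = 28.72, Σxy = 696.546, Σx² = 2413.95
Sxx = Σx² − (Σx)²/n = 2413.95 − 2056.6225 = 357.3275
Sxy = Σxy − (Σx)(Σy)/n = 696.546 − 651.226 = 45.32
b = Sxy/Sxx = 45.32/357.3275 = 0.126830
a = ȳ − b·x̄ = 7.18 − 0.126830·22.675 = 4.304120
ŷ(11.9) = a + b·11.9 = 4.304120 + 0.126830·11.9 = 5.813402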